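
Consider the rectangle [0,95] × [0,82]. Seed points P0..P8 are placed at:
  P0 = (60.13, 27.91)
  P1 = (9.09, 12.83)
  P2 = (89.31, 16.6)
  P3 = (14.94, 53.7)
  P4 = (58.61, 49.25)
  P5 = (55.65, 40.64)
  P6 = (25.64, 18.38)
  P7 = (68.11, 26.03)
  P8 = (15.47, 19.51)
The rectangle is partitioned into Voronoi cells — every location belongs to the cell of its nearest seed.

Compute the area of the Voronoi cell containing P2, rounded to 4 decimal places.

1. box [0,95]×[0,82]: [(0, 0) (95, 0) (95, 82) (0, 82)]
2. ⊥bis P2·P0 via (74.72,22.255): [(66.0941, 0) (95, 0) (95, 74.5778)]  |A|=1077.869
3. ⊥bis P2·P1 via (49.2,14.715): [(66.0941, 0) (95, 0) (95, 74.5778)]  |A|=1077.869
4. ⊥bis P2·P3 via (52.125,35.15): [(66.0941, 0) (95, 0) (95, 74.5778)]  |A|=1077.869
5. ⊥bis P2·P4 via (73.96,32.925): [(81.6629, 40.1679) (66.0941, 0) (95, 0) (95, 52.7084)]  |A|=932.0324
6. ⊥bis P2·P5 via (72.48,28.62): [(81.6629, 40.1679) (66.0941, 0) (95, 0) (95, 52.7084)]  |A|=932.0324
7. ⊥bis P2·P6 via (57.475,17.49): [(81.6629, 40.1679) (66.0941, 0) (95, 0) (95, 52.7084)]  |A|=932.0324
8. ⊥bis P2·P7 via (78.71,21.315): [(91.002, 48.9492) (69.2288, 0) (95, 0) (95, 52.7084)]  |A|=736.1026
9. ⊥bis P2·P8 via (52.39,18.055): [(91.002, 48.9492) (69.2288, 0) (95, 0) (95, 52.7084)]  |A|=736.1026
10. canonical 4-gon: [(91.002, 48.9492) (69.2288, 0) (95, 0) (95, 52.7084)]
11. shoelace: 736.1026

Area of P2's cell: 736.1026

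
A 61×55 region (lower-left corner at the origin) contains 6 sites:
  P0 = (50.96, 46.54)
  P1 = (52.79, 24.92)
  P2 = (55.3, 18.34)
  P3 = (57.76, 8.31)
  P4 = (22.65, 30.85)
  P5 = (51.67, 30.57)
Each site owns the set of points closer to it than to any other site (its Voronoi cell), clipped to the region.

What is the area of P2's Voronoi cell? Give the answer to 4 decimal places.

Area of P2's cell: 218.4317

1. box [0,61]×[0,55]: [(0, 0) (61, 0) (61, 55) (0, 55)]
2. ⊥bis P2·P0 via (53.13,32.44): [(0, 24.2633) (0, 0) (61, 0) (61, 33.6512)]  |A|=1766.3908
3. ⊥bis P2·P1 via (54.045,21.63): [(0, 1.0141) (0, 0) (61, 0) (61, 24.283)]  |A|=771.5615
4. ⊥bis P2·P3 via (56.53,13.325): [(0, 1.0141) (0, 0) (2.2008, 0) (61, 14.4213) (61, 24.283)]  |A|=347.5803
5. ⊥bis P2·P4 via (38.975,24.595): [(35.0648, 14.3899) (32.3881, 7.4039) (61, 14.4213) (61, 24.283)]  |A|=218.4317
6. ⊥bis P2·P5 via (53.485,24.455): [(35.0648, 14.3899) (32.3881, 7.4039) (61, 14.4213) (61, 24.283)]  |A|=218.4317
7. canonical 4-gon: [(35.0648, 14.3899) (32.3881, 7.4039) (61, 14.4213) (61, 24.283)]
8. shoelace: 218.4317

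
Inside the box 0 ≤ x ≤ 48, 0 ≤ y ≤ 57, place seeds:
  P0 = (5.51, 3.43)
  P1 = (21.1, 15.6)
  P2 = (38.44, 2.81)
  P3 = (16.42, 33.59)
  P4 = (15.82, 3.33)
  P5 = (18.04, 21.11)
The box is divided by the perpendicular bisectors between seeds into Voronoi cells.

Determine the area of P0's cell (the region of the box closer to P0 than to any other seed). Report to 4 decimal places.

1. box [0,48]×[0,57]: [(0, 0) (48, 0) (48, 57) (0, 57)]
2. ⊥bis P0·P1 via (13.305,9.515): [(0, 26.559) (0, 0) (20.7327, 0)]  |A|=275.3192
3. ⊥bis P0·P2 via (21.975,3.12): [(0, 26.559) (0, 0) (20.7327, 0)]  |A|=275.3192
4. ⊥bis P0·P3 via (10.965,18.51): [(4.441, 20.87) (0, 22.4765) (0, 0) (20.7327, 0)]  |A|=266.254
5. ⊥bis P0·P4 via (10.665,3.38): [(10.7562, 12.7801) (4.441, 20.87) (0, 22.4765) (0, 0) (10.6322, 0)]  |A|=201.7116
6. ⊥bis P0·P5 via (11.775,12.27): [(10.7562, 12.7801) (10.3858, 13.2545) (0, 20.6151) (0, 0) (10.6322, 0)]  |A|=179.9107
7. canonical 5-gon: [(10.7562, 12.7801) (10.3858, 13.2545) (0, 20.6151) (0, 0) (10.6322, 0)]
8. shoelace: 179.9107

Area of P0's cell: 179.9107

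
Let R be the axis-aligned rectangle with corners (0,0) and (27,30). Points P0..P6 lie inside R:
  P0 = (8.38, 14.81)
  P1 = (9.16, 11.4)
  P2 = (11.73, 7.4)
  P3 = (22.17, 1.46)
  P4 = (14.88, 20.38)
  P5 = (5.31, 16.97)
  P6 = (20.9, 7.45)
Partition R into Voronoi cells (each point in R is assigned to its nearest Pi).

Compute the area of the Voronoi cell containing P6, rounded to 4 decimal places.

Area of P6's cell: 119.5898

1. box [0,27]×[0,30]: [(0, 0) (27, 0) (27, 30) (0, 30)]
2. ⊥bis P6·P0 via (14.64,11.13): [(8.0971, 0) (27, 0) (27, 30) (25.7329, 30)]  |A|=302.5495
3. ⊥bis P6·P1 via (15.03,9.425): [(16.8933, 14.9631) (11.8589, 0) (27, 0) (27, 30) (25.7329, 30)]  |A|=274.4056
4. ⊥bis P6·P2 via (16.315,7.425): [(16.8933, 14.9631) (16.2838, 13.1514) (16.3555, 0) (27, 0) (27, 30) (25.7329, 30)]  |A|=244.8373
5. ⊥bis P6·P3 via (21.535,4.455): [(16.8933, 14.9631) (16.2838, 13.1514) (16.3372, 3.353) (27, 5.6137) (27, 30) (25.7329, 30)]  |A|=197.0632
6. ⊥bis P6·P4 via (17.89,13.915): [(16.2901, 13.1701) (16.2838, 13.1514) (16.3372, 3.353) (27, 5.6137) (27, 18.1565)]  |A|=119.5898
7. ⊥bis P6·P5 via (13.105,12.21): [(16.2901, 13.1701) (16.2838, 13.1514) (16.3372, 3.353) (27, 5.6137) (27, 18.1565)]  |A|=119.5898
8. canonical 5-gon: [(16.2901, 13.1701) (16.2838, 13.1514) (16.3372, 3.353) (27, 5.6137) (27, 18.1565)]
9. shoelace: 119.5898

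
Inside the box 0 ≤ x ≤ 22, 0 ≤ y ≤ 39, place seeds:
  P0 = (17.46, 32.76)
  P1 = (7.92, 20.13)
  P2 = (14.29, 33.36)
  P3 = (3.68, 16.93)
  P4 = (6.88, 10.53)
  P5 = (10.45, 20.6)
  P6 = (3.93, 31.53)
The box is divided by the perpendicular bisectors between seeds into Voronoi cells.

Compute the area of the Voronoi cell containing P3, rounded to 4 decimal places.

Area of P3's cell: 61.2664

1. box [0,22]×[0,39]: [(0, 0) (22, 0) (22, 39) (0, 39)]
2. ⊥bis P3·P0 via (10.57,24.845): [(0, 34.0462) (0, 0) (22, 0) (22, 14.8952)]  |A|=538.3551
3. ⊥bis P3·P1 via (5.8,18.53): [(0, 26.215) (0, 0) (19.7849, 0)]  |A|=259.3307
4. ⊥bis P3·P2 via (8.985,25.145): [(0, 26.215) (0, 0) (19.7849, 0)]  |A|=259.3307
5. ⊥bis P3·P4 via (5.28,13.73): [(8.2877, 15.2338) (0, 26.215) (0, 11.09)]  |A|=62.6755
6. ⊥bis P3·P5 via (7.065,18.765): [(8.2877, 15.2338) (0, 26.215) (0, 11.09)]  |A|=62.6755
7. ⊥bis P3·P6 via (3.805,24.23): [(8.2877, 15.2338) (1.4679, 24.27) (0, 24.2952) (0, 11.09)]  |A|=61.2664
8. canonical 4-gon: [(8.2877, 15.2338) (1.4679, 24.27) (0, 24.2952) (0, 11.09)]
9. shoelace: 61.2664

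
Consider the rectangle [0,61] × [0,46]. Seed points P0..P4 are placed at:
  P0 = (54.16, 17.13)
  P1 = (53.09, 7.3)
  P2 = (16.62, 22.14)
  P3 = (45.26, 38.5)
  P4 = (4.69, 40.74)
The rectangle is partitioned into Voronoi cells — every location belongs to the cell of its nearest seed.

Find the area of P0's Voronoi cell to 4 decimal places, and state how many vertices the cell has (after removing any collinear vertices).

1. box [0,61]×[0,46]: [(0, 0) (61, 0) (61, 46) (0, 46)]
2. ⊥bis P0·P1 via (53.625,12.215): [(0, 18.0521) (61, 11.4122) (61, 46) (0, 46)]  |A|=1907.3378
3. ⊥bis P0·P2 via (35.39,19.635): [(34.675, 14.2777) (61, 11.4122) (61, 46) (38.9086, 46)]  |A|=805.6557
4. ⊥bis P0·P3 via (49.71,27.815): [(35.7032, 21.9815) (34.675, 14.2777) (61, 11.4122) (61, 32.517)]  |A|=369.8162
5. ⊥bis P0·P4 via (29.425,28.935): [(35.7032, 21.9815) (34.675, 14.2777) (61, 11.4122) (61, 32.517)]  |A|=369.8162
6. canonical 4-gon: [(35.7032, 21.9815) (34.675, 14.2777) (61, 11.4122) (61, 32.517)]
7. shoelace: 369.8162

Area of P0's cell: 369.8162 (4 vertices)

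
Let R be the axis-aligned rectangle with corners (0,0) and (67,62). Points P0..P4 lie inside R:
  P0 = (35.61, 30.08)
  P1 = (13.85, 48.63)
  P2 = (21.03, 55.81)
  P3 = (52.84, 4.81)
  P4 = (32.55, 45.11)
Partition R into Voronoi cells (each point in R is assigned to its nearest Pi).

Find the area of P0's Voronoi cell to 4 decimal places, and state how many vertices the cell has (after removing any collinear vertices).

1. box [0,67]×[0,62]: [(0, 0) (67, 0) (67, 62) (0, 62)]
2. ⊥bis P0·P1 via (24.73,39.355): [(0, 10.3456) (0, 0) (67, 0) (67, 62) (44.0344, 62)]  |A|=3016.713
3. ⊥bis P0·P2 via (28.32,42.945): [(27.2955, 42.3645) (0, 10.3456) (0, 0) (67, 0) (67, 62) (61.9472, 62)]  |A|=2840.8495
4. ⊥bis P0·P3 via (44.225,17.445): [(27.2955, 42.3645) (0, 10.3456) (0, 0) (18.6397, 0) (67, 32.9738) (67, 62) (61.9472, 62)]  |A|=2043.5372
5. ⊥bis P0·P4 via (34.08,37.595): [(20.951, 34.922) (0, 10.3456) (0, 0) (18.6397, 0) (67, 32.9738) (67, 44.2973)]  |A|=1500.8737
6. canonical 6-gon: [(20.951, 34.922) (0, 10.3456) (0, 0) (18.6397, 0) (67, 32.9738) (67, 44.2973)]
7. shoelace: 1500.8737

Area of P0's cell: 1500.8737 (6 vertices)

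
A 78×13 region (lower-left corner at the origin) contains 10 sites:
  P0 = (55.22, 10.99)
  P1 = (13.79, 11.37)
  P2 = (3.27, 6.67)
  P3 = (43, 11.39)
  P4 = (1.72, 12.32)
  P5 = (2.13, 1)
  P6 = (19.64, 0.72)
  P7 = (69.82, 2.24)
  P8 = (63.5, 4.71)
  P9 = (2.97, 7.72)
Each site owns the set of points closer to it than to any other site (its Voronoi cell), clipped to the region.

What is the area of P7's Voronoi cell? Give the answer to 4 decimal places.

Area of P7's cell: 132.0509

1. box [0,78]×[0,13]: [(0, 0) (78, 0) (78, 13) (0, 13)]
2. ⊥bis P7·P0 via (62.52,6.615): [(58.5555, 0) (78, 0) (78, 13) (66.3466, 13)]  |A|=202.136
3. ⊥bis P7·P1 via (41.805,6.805): [(58.5555, 0) (78, 0) (78, 13) (66.3466, 13)]  |A|=202.136
4. ⊥bis P7·P2 via (36.545,4.455): [(58.5555, 0) (78, 0) (78, 13) (66.3466, 13)]  |A|=202.136
5. ⊥bis P7·P3 via (56.41,6.815): [(58.5555, 0) (78, 0) (78, 13) (66.3466, 13)]  |A|=202.136
6. ⊥bis P7·P4 via (35.77,7.28): [(58.5555, 0) (78, 0) (78, 13) (66.3466, 13)]  |A|=202.136
7. ⊥bis P7·P5 via (35.975,1.62): [(58.5555, 0) (78, 0) (78, 13) (66.3466, 13)]  |A|=202.136
8. ⊥bis P7·P6 via (44.73,1.48): [(58.5555, 0) (78, 0) (78, 13) (66.3466, 13)]  |A|=202.136
9. ⊥bis P7·P8 via (66.66,3.475): [(65.3019, 0) (78, 0) (78, 13) (70.3826, 13)]  |A|=132.0509
10. ⊥bis P7·P9 via (36.395,4.98): [(65.3019, 0) (78, 0) (78, 13) (70.3826, 13)]  |A|=132.0509
11. canonical 4-gon: [(65.3019, 0) (78, 0) (78, 13) (70.3826, 13)]
12. shoelace: 132.0509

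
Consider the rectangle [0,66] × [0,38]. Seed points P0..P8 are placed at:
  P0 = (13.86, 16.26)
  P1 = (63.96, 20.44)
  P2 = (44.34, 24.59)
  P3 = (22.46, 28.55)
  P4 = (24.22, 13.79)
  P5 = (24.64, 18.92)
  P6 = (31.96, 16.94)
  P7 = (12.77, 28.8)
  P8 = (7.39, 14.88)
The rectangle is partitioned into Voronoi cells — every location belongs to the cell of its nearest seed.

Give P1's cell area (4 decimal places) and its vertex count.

Area of P1's cell: 477.9602 (5 vertices)

1. box [0,66]×[0,38]: [(0, 0) (66, 0) (66, 38) (0, 38)]
2. ⊥bis P1·P0 via (38.91,18.35): [(40.441, 0) (66, 0) (66, 38) (37.2705, 38)]  |A|=1031.4808
3. ⊥bis P1·P2 via (54.15,22.515): [(49.3877, 0) (66, 0) (66, 38) (57.4254, 38)]  |A|=478.5526
4. ⊥bis P1·P3 via (43.21,24.495): [(49.3877, 0) (66, 0) (66, 38) (57.4254, 38)]  |A|=478.5526
5. ⊥bis P1·P4 via (44.09,17.115): [(49.3877, 0) (66, 0) (66, 38) (57.4254, 38)]  |A|=478.5526
6. ⊥bis P1·P5 via (44.3,19.68): [(49.3877, 0) (66, 0) (66, 38) (57.4254, 38)]  |A|=478.5526
7. ⊥bis P1·P6 via (47.96,18.69): [(49.7941, 1.9214) (50.0042, 0) (66, 0) (66, 38) (57.4254, 38)]  |A|=477.9602
8. ⊥bis P1·P7 via (38.365,24.62): [(49.7941, 1.9214) (50.0042, 0) (66, 0) (66, 38) (57.4254, 38)]  |A|=477.9602
9. ⊥bis P1·P8 via (35.675,17.66): [(49.7941, 1.9214) (50.0042, 0) (66, 0) (66, 38) (57.4254, 38)]  |A|=477.9602
10. canonical 5-gon: [(49.7941, 1.9214) (50.0042, 0) (66, 0) (66, 38) (57.4254, 38)]
11. shoelace: 477.9602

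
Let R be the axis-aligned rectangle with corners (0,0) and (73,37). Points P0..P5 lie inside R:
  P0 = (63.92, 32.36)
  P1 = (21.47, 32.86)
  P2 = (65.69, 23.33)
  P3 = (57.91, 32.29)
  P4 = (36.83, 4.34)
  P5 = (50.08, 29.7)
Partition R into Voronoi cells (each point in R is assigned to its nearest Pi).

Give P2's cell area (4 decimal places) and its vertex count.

Area of P2's cell: 478.6569 (6 vertices)

1. box [0,73]×[0,37]: [(0, 0) (73, 0) (73, 37) (0, 37)]
2. ⊥bis P2·P0 via (64.805,27.845): [(0, 15.1424) (0, 0) (73, 0) (73, 29.4513)]  |A|=1627.6696
3. ⊥bis P2·P1 via (43.58,28.095): [(42.5876, 23.4901) (37.5252, 0) (73, 0) (73, 29.4513)]  |A|=864.4968
4. ⊥bis P2·P3 via (61.8,27.81): [(60.9759, 27.0944) (39.31, 8.2819) (37.5252, 0) (73, 0) (73, 29.4513)]  |A|=730.5764
5. ⊥bis P2·P4 via (51.26,13.835): [(60.9759, 27.0944) (49.2403, 16.9044) (60.3635, 0) (73, 0) (73, 29.4513)]  |A|=504.1166
6. ⊥bis P2·P5 via (57.885,26.515): [(60.9759, 27.0944) (56.555, 23.2557) (52.1554, 12.4743) (60.3635, 0) (73, 0) (73, 29.4513)]  |A|=478.6569
7. canonical 6-gon: [(60.9759, 27.0944) (56.555, 23.2557) (52.1554, 12.4743) (60.3635, 0) (73, 0) (73, 29.4513)]
8. shoelace: 478.6569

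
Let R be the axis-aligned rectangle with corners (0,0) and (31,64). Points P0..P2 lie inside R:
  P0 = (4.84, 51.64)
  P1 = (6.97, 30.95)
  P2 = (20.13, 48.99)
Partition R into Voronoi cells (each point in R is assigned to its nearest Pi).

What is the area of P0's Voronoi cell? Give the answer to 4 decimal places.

1. box [0,31]×[0,64]: [(0, 0) (31, 0) (31, 64) (0, 64)]
2. ⊥bis P0·P1 via (5.905,41.295): [(0, 40.6871) (31, 43.8785) (31, 64) (0, 64)]  |A|=673.2335
3. ⊥bis P0·P2 via (12.485,50.315): [(0, 40.6871) (11.0128, 41.8208) (14.8568, 64) (0, 64)]  |A|=293.1265
4. canonical 4-gon: [(0, 40.6871) (11.0128, 41.8208) (14.8568, 64) (0, 64)]
5. shoelace: 293.1265

Area of P0's cell: 293.1265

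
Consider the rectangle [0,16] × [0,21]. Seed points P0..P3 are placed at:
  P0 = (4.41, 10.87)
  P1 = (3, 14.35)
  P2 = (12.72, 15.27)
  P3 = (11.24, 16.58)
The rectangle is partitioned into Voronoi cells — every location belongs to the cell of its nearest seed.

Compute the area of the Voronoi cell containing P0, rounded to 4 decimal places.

Area of P0's cell: 154.2503

1. box [0,16]×[0,21]: [(0, 0) (16, 0) (16, 21) (0, 21)]
2. ⊥bis P0·P1 via (3.705,12.61): [(0, 11.1088) (0, 0) (16, 0) (16, 17.5916)]  |A|=229.6034
3. ⊥bis P0·P2 via (8.565,13.07): [(7.9071, 14.3126) (0, 11.1088) (0, 0) (15.4853, 0)]  |A|=154.7367
4. ⊥bis P0·P3 via (7.825,13.725): [(8.8974, 12.4423) (7.4788, 14.1391) (0, 11.1088) (0, 0) (15.4853, 0)]  |A|=154.2503
5. canonical 5-gon: [(8.8974, 12.4423) (7.4788, 14.1391) (0, 11.1088) (0, 0) (15.4853, 0)]
6. shoelace: 154.2503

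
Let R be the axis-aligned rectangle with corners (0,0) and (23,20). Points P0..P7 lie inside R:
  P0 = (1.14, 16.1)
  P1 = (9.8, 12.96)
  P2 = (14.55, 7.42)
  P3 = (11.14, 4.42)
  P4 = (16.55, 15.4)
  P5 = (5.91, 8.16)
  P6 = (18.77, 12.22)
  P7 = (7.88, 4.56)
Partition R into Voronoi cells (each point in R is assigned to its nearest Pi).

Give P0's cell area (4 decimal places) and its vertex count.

1. box [0,23]×[0,20]: [(0, 0) (23, 0) (23, 20) (0, 20)]
2. ⊥bis P0·P1 via (5.47,14.53): [(0, 0) (0.2016, 0) (7.4533, 20) (0, 20)]  |A|=76.5497
3. ⊥bis P0·P2 via (7.845,11.76): [(0, 0) (0.2016, 0) (7.4533, 20) (0, 20)]  |A|=76.5497
4. ⊥bis P0·P3 via (6.14,10.26): [(0, 5.0032) (2.9231, 7.5058) (7.4533, 20) (0, 20)]  |A|=68.4806
5. ⊥bis P0·P4 via (8.845,15.75): [(0, 5.0032) (2.9231, 7.5058) (7.4533, 20) (0, 20)]  |A|=68.4806
6. ⊥bis P0·P5 via (3.525,12.13): [(0, 10.0123) (4.8991, 12.9555) (7.4533, 20) (0, 20)]  |A|=50.7179
7. ⊥bis P0·P6 via (9.955,14.16): [(0, 10.0123) (4.8991, 12.9555) (7.4533, 20) (0, 20)]  |A|=50.7179
8. ⊥bis P0·P7 via (4.51,10.33): [(0, 10.0123) (4.8991, 12.9555) (7.4533, 20) (0, 20)]  |A|=50.7179
9. canonical 4-gon: [(0, 10.0123) (4.8991, 12.9555) (7.4533, 20) (0, 20)]
10. shoelace: 50.7179

Area of P0's cell: 50.7179 (4 vertices)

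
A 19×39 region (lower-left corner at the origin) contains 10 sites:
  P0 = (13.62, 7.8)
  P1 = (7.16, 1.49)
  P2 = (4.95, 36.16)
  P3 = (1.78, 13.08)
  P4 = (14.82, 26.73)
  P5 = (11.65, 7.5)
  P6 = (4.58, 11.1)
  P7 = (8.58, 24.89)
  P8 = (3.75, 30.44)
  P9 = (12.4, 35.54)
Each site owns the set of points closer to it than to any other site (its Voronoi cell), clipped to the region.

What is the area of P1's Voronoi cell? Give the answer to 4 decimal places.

Area of P1's cell: 65.7203

1. box [0,19]×[0,39]: [(0, 0) (19, 0) (19, 39) (0, 39)]
2. ⊥bis P1·P0 via (10.39,4.645): [(0, 15.282) (0, 0) (14.9271, 0)]  |A|=114.0582
3. ⊥bis P1·P2 via (6.055,18.825): [(0, 15.282) (0, 0) (14.9271, 0)]  |A|=114.0582
4. ⊥bis P1·P3 via (4.47,7.285): [(6.7689, 8.3521) (0, 5.2101) (0, 0) (14.9271, 0)]  |A|=79.9701
5. ⊥bis P1·P4 via (10.99,14.11): [(6.7689, 8.3521) (0, 5.2101) (0, 0) (14.9271, 0)]  |A|=79.9701
6. ⊥bis P1·P5 via (9.405,4.495): [(13.5918, 1.3671) (5.2104, 7.6287) (0, 5.2101) (0, 0) (14.9271, 0)]  |A|=72.0591
7. ⊥bis P1·P6 via (5.87,6.295): [(13.5918, 1.3671) (6.6981, 6.5173) (0, 4.7191) (0, 0) (14.9271, 0)]  |A|=65.7203
8. ⊥bis P1·P7 via (7.87,13.19): [(13.5918, 1.3671) (6.6981, 6.5173) (0, 4.7191) (0, 0) (14.9271, 0)]  |A|=65.7203
9. ⊥bis P1·P8 via (5.455,15.965): [(13.5918, 1.3671) (6.6981, 6.5173) (0, 4.7191) (0, 0) (14.9271, 0)]  |A|=65.7203
10. ⊥bis P1·P9 via (9.78,18.515): [(13.5918, 1.3671) (6.6981, 6.5173) (0, 4.7191) (0, 0) (14.9271, 0)]  |A|=65.7203
11. canonical 5-gon: [(13.5918, 1.3671) (6.6981, 6.5173) (0, 4.7191) (0, 0) (14.9271, 0)]
12. shoelace: 65.7203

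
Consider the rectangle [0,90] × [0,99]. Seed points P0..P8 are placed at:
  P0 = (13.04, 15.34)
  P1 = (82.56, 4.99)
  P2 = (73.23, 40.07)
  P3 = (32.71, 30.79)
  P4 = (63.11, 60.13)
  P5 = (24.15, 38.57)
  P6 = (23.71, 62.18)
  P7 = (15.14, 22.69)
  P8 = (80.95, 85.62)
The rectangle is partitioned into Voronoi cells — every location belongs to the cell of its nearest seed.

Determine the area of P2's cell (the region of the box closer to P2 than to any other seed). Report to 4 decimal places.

Area of P2's cell: 1109.6873

1. box [0,90]×[0,99]: [(0, 0) (90, 0) (90, 99) (0, 99)]
2. ⊥bis P2·P0 via (43.135,27.705): [(54.518, 0) (90, 0) (90, 99) (13.8423, 99)]  |A|=5526.1617
3. ⊥bis P2·P1 via (77.895,22.53): [(48.476, 14.7056) (90, 25.7495) (90, 99) (13.8423, 99)]  |A|=4730.6587
4. ⊥bis P2·P3 via (52.97,35.43): [(57.1858, 17.0221) (90, 25.7495) (90, 99) (38.411, 99)]  |A|=3316.4051
5. ⊥bis P2·P4 via (68.17,50.1): [(51.5325, 41.7066) (57.1858, 17.0221) (90, 25.7495) (90, 61.1129)]  |A|=1109.8416
6. ⊥bis P2·P5 via (48.69,39.32): [(51.5325, 41.7066) (57.1858, 17.0221) (90, 25.7495) (90, 61.1129)]  |A|=1109.8416
7. ⊥bis P2·P6 via (48.47,51.125): [(51.5325, 41.7066) (57.1858, 17.0221) (90, 25.7495) (90, 61.1129)]  |A|=1109.8416
8. ⊥bis P2·P7 via (44.185,31.38): [(51.5325, 41.7066) (57.1858, 17.0221) (90, 25.7495) (90, 61.1129)]  |A|=1109.8416
9. ⊥bis P2·P8 via (77.09,62.845): [(89.3234, 60.7716) (51.5325, 41.7066) (57.1858, 17.0221) (90, 25.7495) (90, 60.657)]  |A|=1109.6873
10. canonical 5-gon: [(89.3234, 60.7716) (51.5325, 41.7066) (57.1858, 17.0221) (90, 25.7495) (90, 60.657)]
11. shoelace: 1109.6873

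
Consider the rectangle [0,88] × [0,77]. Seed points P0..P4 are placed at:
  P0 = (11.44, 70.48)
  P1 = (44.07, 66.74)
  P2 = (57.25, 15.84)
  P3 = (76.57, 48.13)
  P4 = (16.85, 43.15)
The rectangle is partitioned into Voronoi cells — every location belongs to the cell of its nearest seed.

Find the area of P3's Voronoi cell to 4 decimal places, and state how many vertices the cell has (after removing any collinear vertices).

1. box [0,88]×[0,77]: [(0, 0) (88, 0) (88, 77) (0, 77)]
2. ⊥bis P3·P0 via (44.005,59.305): [(23.6539, 0) (88, 0) (88, 77) (50.0772, 77)]  |A|=3937.3519
3. ⊥bis P3·P1 via (60.32,57.435): [(27.4318, 0) (88, 0) (88, 77) (71.5232, 77)]  |A|=2966.2304
4. ⊥bis P3·P2 via (66.91,31.985): [(51.1474, 41.4162) (88, 19.3663) (88, 77) (71.5232, 77)]  |A|=1355.1298
5. ⊥bis P3·P4 via (46.71,45.64): [(51.1474, 41.4162) (88, 19.3663) (88, 77) (71.5232, 77)]  |A|=1355.1298
6. canonical 4-gon: [(51.1474, 41.4162) (88, 19.3663) (88, 77) (71.5232, 77)]
7. shoelace: 1355.1298

Area of P3's cell: 1355.1298 (4 vertices)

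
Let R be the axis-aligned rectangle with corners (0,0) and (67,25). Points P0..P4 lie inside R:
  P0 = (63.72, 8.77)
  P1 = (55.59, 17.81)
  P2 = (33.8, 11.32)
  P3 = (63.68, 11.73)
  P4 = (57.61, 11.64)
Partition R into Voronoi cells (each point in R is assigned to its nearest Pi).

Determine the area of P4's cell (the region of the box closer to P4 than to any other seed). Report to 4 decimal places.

Area of P4's cell: 177.9751

1. box [0,67]×[0,25]: [(0, 0) (67, 0) (67, 25) (0, 25)]
2. ⊥bis P4·P0 via (60.665,10.205): [(0, 0) (55.8715, 0) (67, 23.6917) (67, 25) (0, 25)]  |A|=1543.1733
3. ⊥bis P4·P1 via (56.6,14.725): [(11.6231, 0) (55.8715, 0) (63.9127, 17.1191)]  |A|=378.7462
4. ⊥bis P4·P2 via (45.705,11.48): [(45.7093, 11.1595) (45.8593, 0) (55.8715, 0) (63.9127, 17.1191)]  |A|=187.7172
5. ⊥bis P4·P3 via (60.645,11.685): [(60.5806, 16.0282) (45.7093, 11.1595) (45.8593, 0) (55.8715, 0) (60.6669, 10.209)]  |A|=177.9751
6. canonical 5-gon: [(60.5806, 16.0282) (45.7093, 11.1595) (45.8593, 0) (55.8715, 0) (60.6669, 10.209)]
7. shoelace: 177.9751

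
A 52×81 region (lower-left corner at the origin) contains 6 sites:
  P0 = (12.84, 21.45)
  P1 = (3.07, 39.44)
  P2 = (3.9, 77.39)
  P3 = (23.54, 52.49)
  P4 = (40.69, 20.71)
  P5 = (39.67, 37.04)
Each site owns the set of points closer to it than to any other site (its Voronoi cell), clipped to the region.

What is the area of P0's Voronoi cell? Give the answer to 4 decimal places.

1. box [0,52]×[0,81]: [(0, 0) (52, 0) (52, 81) (0, 81)]
2. ⊥bis P0·P1 via (7.955,30.445): [(0, 26.1248) (0, 0) (52, 0) (52, 54.3649)]  |A|=2092.7332
3. ⊥bis P0·P2 via (8.37,49.42): [(0, 26.1248) (0, 0) (52, 0) (52, 54.3649)]  |A|=2092.7332
4. ⊥bis P0·P3 via (18.19,36.97): [(19.2787, 36.5947) (0, 26.1248) (0, 0) (52, 0) (52, 25.3151)]  |A|=1617.4602
5. ⊥bis P0·P4 via (26.765,21.08): [(27.1056, 33.8967) (19.2787, 36.5947) (0, 26.1248) (0, 0) (26.2049, 0)]  |A|=865.1729
6. ⊥bis P0·P5 via (26.255,29.245): [(26.9502, 28.0486) (22.662, 35.4284) (19.2787, 36.5947) (0, 26.1248) (0, 0) (26.2049, 0)]  |A|=852.061
7. canonical 6-gon: [(26.9502, 28.0486) (22.662, 35.4284) (19.2787, 36.5947) (0, 26.1248) (0, 0) (26.2049, 0)]
8. shoelace: 852.061

Area of P0's cell: 852.0610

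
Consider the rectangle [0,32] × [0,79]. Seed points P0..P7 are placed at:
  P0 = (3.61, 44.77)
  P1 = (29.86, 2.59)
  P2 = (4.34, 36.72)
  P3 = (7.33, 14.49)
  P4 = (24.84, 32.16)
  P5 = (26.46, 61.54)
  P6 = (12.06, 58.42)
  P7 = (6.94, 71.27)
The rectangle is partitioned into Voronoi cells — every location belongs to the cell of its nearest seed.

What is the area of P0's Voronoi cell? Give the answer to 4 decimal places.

Area of P0's cell: 171.6993

1. box [0,32]×[0,79]: [(0, 0) (32, 0) (32, 79) (0, 79)]
2. ⊥bis P0·P1 via (16.735,23.68): [(0, 13.2653) (32, 33.1799) (32, 79) (0, 79)]  |A|=1784.8773
3. ⊥bis P0·P2 via (3.975,40.745): [(0, 40.3845) (32, 43.2864) (32, 79) (0, 79)]  |A|=1189.2651
4. ⊥bis P0·P3 via (5.47,29.63): [(0, 40.3845) (32, 43.2864) (32, 79) (0, 79)]  |A|=1189.2651
5. ⊥bis P0·P4 via (14.225,38.465): [(0, 40.3845) (16.2399, 41.8572) (32, 68.3907) (32, 79) (0, 79)]  |A|=991.4416
6. ⊥bis P0·P5 via (15.035,53.155): [(0, 73.641) (0, 40.3845) (16.2399, 41.8572) (19.4098, 47.1941)]  |A|=363.7516
7. ⊥bis P0·P6 via (7.835,51.595): [(0, 56.4452) (0, 40.3845) (16.2399, 41.8572) (18.2093, 45.1728)]  |A|=171.6993
8. ⊥bis P0·P7 via (5.275,58.02): [(0, 56.4452) (0, 40.3845) (16.2399, 41.8572) (18.2093, 45.1728)]  |A|=171.6993
9. canonical 4-gon: [(0, 56.4452) (0, 40.3845) (16.2399, 41.8572) (18.2093, 45.1728)]
10. shoelace: 171.6993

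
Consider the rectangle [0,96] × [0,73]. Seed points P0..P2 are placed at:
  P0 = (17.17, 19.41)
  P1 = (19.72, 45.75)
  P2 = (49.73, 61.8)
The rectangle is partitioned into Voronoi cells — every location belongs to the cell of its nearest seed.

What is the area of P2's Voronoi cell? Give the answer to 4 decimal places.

Area of P2's cell: 3458.9264

1. box [0,96]×[0,73]: [(0, 0) (96, 0) (96, 73) (0, 73)]
2. ⊥bis P2·P0 via (33.45,40.605): [(0, 66.2981) (86.3138, 0) (96, 0) (96, 73) (0, 73)]  |A|=4146.7774
3. ⊥bis P2·P1 via (34.725,53.775): [(47.5685, 29.7605) (86.3138, 0) (96, 0) (96, 73) (24.4431, 73)]  |A|=3458.9264
4. canonical 5-gon: [(47.5685, 29.7605) (86.3138, 0) (96, 0) (96, 73) (24.4431, 73)]
5. shoelace: 3458.9264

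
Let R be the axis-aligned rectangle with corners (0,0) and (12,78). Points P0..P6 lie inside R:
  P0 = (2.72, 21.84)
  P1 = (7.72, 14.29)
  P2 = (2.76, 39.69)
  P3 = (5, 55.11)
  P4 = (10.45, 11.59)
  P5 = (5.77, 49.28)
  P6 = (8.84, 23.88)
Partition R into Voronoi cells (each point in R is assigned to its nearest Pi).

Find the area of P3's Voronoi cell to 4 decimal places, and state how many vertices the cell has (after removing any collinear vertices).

1. box [0,12]×[0,78]: [(0, 0) (12, 0) (12, 78) (0, 78)]
2. ⊥bis P3·P0 via (3.86,38.475): [(0, 38.7395) (12, 37.9172) (12, 78) (0, 78)]  |A|=476.0599
3. ⊥bis P3·P1 via (6.36,34.7): [(0, 38.7395) (12, 37.9172) (12, 78) (0, 78)]  |A|=476.0599
4. ⊥bis P3·P2 via (3.88,47.4): [(0, 47.9636) (12, 46.2204) (12, 78) (0, 78)]  |A|=370.8956
5. ⊥bis P3·P4 via (7.725,33.35): [(0, 47.9636) (12, 46.2204) (12, 78) (0, 78)]  |A|=370.8956
6. ⊥bis P3·P5 via (5.385,52.195): [(0, 51.4838) (12, 53.0687) (12, 78) (0, 78)]  |A|=308.6853
7. ⊥bis P3·P6 via (6.92,39.495): [(0, 51.4838) (12, 53.0687) (12, 78) (0, 78)]  |A|=308.6853
8. canonical 4-gon: [(0, 51.4838) (12, 53.0687) (12, 78) (0, 78)]
9. shoelace: 308.6853

Area of P3's cell: 308.6853 (4 vertices)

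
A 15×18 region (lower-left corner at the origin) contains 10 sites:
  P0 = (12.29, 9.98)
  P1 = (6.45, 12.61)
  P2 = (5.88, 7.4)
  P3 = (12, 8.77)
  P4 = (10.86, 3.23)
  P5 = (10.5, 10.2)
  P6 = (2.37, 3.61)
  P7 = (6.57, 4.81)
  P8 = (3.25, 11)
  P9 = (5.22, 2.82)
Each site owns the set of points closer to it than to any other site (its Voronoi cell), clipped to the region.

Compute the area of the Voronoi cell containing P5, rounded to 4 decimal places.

Area of P5's cell: 20.6311

1. box [0,15]×[0,18]: [(0, 0) (15, 0) (15, 18) (0, 18)]
2. ⊥bis P5·P0 via (11.395,10.09): [(0, 0) (10.1549, 0) (12.3672, 18) (0, 18)]  |A|=202.6986
3. ⊥bis P5·P1 via (8.475,11.405): [(1.6883, 0) (10.1549, 0) (12.3588, 17.9317)]  |A|=75.9099
4. ⊥bis P5·P2 via (8.19,8.8): [(7.5516, 9.8533) (10.7228, 4.6209) (12.3588, 17.9317)]  |A|=25.3855
5. ⊥bis P5·P3 via (11.25,9.485): [(7.5516, 9.8533) (9.1255, 7.2565) (11.3311, 9.5701) (12.3588, 17.9317)]  |A|=20.6311
6. ⊥bis P5·P4 via (10.68,6.715): [(7.5516, 9.8533) (9.1255, 7.2565) (11.3311, 9.5701) (12.3588, 17.9317)]  |A|=20.6311
7. ⊥bis P5·P6 via (6.435,6.905): [(7.5516, 9.8533) (9.1255, 7.2565) (11.3311, 9.5701) (12.3588, 17.9317)]  |A|=20.6311
8. ⊥bis P5·P7 via (8.535,7.505): [(7.5516, 9.8533) (9.1255, 7.2565) (11.3311, 9.5701) (12.3588, 17.9317)]  |A|=20.6311
9. ⊥bis P5·P8 via (6.875,10.6): [(7.5516, 9.8533) (9.1255, 7.2565) (11.3311, 9.5701) (12.3588, 17.9317)]  |A|=20.6311
10. ⊥bis P5·P9 via (7.86,6.51): [(7.5516, 9.8533) (9.1255, 7.2565) (11.3311, 9.5701) (12.3588, 17.9317)]  |A|=20.6311
11. canonical 4-gon: [(7.5516, 9.8533) (9.1255, 7.2565) (11.3311, 9.5701) (12.3588, 17.9317)]
12. shoelace: 20.6311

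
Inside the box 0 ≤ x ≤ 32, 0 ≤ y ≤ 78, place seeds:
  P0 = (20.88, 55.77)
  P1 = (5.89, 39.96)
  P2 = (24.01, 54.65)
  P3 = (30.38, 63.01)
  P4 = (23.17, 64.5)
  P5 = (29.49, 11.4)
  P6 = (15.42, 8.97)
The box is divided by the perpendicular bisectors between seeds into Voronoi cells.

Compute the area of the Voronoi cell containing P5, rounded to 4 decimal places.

Area of P5's cell: 329.5204

1. box [0,32]×[0,78]: [(0, 0) (32, 0) (32, 78) (0, 78)]
2. ⊥bis P5·P0 via (25.185,33.585): [(0, 28.6978) (0, 0) (32, 0) (32, 34.9075)]  |A|=1017.6848
3. ⊥bis P5·P1 via (17.69,25.68): [(27.8921, 34.1103) (0, 11.0622) (0, 0) (32, 0) (32, 34.9075)]  |A|=771.7373
4. ⊥bis P5·P2 via (26.75,33.025): [(26.5477, 32.9994) (0, 11.0622) (0, 0) (32, 0) (32, 33.6902)]  |A|=766.6729
5. ⊥bis P5·P3 via (29.935,37.205): [(26.5477, 32.9994) (0, 11.0622) (0, 0) (32, 0) (32, 33.6902)]  |A|=766.6729
6. ⊥bis P5·P4 via (26.33,37.95): [(26.5477, 32.9994) (0, 11.0622) (0, 0) (32, 0) (32, 33.6902)]  |A|=766.6729
7. ⊥bis P5·P6 via (22.455,10.185): [(26.5477, 32.9994) (19.518, 27.1905) (24.214, 0) (32, 0) (32, 33.6902)]  |A|=329.5204
8. canonical 5-gon: [(26.5477, 32.9994) (19.518, 27.1905) (24.214, 0) (32, 0) (32, 33.6902)]
9. shoelace: 329.5204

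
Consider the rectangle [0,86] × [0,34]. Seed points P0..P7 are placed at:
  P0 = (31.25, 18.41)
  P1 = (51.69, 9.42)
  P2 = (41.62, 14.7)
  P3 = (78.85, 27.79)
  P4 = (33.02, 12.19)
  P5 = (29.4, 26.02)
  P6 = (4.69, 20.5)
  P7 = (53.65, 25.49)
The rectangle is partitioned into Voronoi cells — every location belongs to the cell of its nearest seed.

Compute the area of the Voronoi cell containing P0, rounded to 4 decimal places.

Area of P0's cell: 152.2841

1. box [0,86]×[0,34]: [(0, 0) (86, 0) (86, 34) (0, 34)]
2. ⊥bis P0·P1 via (41.47,13.915): [(0, 0) (35.3499, 0) (50.3039, 34) (0, 34)]  |A|=1456.1131
3. ⊥bis P0·P2 via (36.435,16.555): [(0, 0) (30.5122, 0) (42.6762, 34) (0, 34)]  |A|=1244.203
4. ⊥bis P0·P3 via (55.05,23.1): [(0, 0) (30.5122, 0) (42.6762, 34) (0, 34)]  |A|=1244.203
5. ⊥bis P0·P4 via (32.135,15.3): [(0, 6.1555) (36.4225, 16.5201) (42.6762, 34) (0, 34)]  |A|=880.0718
6. ⊥bis P0·P5 via (30.325,22.215): [(0, 14.843) (0, 6.1555) (36.4225, 16.5201) (39.2348, 24.381)]  |A|=299.0088
7. ⊥bis P0·P6 via (17.97,19.455): [(17.9505, 19.2067) (17.3111, 11.0816) (36.4225, 16.5201) (39.2348, 24.381)]  |A|=152.2841
8. ⊥bis P0·P7 via (42.45,21.95): [(17.9505, 19.2067) (17.3111, 11.0816) (36.4225, 16.5201) (39.2348, 24.381)]  |A|=152.2841
9. canonical 4-gon: [(17.9505, 19.2067) (17.3111, 11.0816) (36.4225, 16.5201) (39.2348, 24.381)]
10. shoelace: 152.2841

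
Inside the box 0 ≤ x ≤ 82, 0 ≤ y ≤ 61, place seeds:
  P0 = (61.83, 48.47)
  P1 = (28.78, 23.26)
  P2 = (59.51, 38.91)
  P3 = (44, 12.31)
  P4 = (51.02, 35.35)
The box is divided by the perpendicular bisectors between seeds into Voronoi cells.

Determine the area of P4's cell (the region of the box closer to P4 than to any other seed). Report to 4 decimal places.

1. box [0,82]×[0,61]: [(0, 0) (82, 0) (82, 61) (0, 61)]
2. ⊥bis P4·P0 via (56.425,41.91): [(0, 0) (82, 0) (82, 20.8379) (33.2556, 61) (0, 61)]  |A|=4023.1624
3. ⊥bis P4·P1 via (39.9,29.305): [(55.8306, 0) (82, 0) (82, 20.8379) (33.2556, 61) (22.6701, 61)]  |A|=1628.8892
4. ⊥bis P4·P2 via (55.265,37.13): [(55.8306, 0) (70.8342, 0) (51.5903, 45.8934) (33.2556, 61) (22.6701, 61)]  |A|=1055.8347
5. ⊥bis P4·P3 via (47.51,23.83): [(41.9564, 25.5221) (62.7947, 19.1729) (51.5903, 45.8934) (33.2556, 61) (22.6701, 61)]  |A|=690.1299
6. canonical 5-gon: [(41.9564, 25.5221) (62.7947, 19.1729) (51.5903, 45.8934) (33.2556, 61) (22.6701, 61)]
7. shoelace: 690.1299

Area of P4's cell: 690.1299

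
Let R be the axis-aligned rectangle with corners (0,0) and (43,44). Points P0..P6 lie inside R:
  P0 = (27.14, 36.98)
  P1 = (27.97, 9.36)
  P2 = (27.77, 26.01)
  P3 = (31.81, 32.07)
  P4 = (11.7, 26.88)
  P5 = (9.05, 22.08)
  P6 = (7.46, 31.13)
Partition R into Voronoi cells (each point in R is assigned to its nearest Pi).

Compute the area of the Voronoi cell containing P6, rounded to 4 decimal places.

Area of P6's cell: 241.7577

1. box [0,43]×[0,44]: [(0, 0) (43, 0) (43, 44) (0, 44)]
2. ⊥bis P6·P0 via (17.3,34.055): [(0, 0) (27.4231, 0) (14.3438, 44) (0, 44)]  |A|=918.8706
3. ⊥bis P6·P1 via (17.715,20.245): [(0, 3.5553) (20.5978, 22.9609) (14.3438, 44) (0, 44)]  |A|=567.4254
4. ⊥bis P6·P2 via (17.615,28.57): [(0, 3.5553) (14.8315, 17.5284) (18.2187, 30.9646) (14.3438, 44) (0, 44)]  |A|=537.8874
5. ⊥bis P6·P3 via (19.635,31.6): [(0, 3.5553) (14.8315, 17.5284) (18.2187, 30.9646) (14.3438, 44) (0, 44)]  |A|=537.8874
6. ⊥bis P6·P4 via (9.58,29.005): [(0, 19.4475) (16.692, 36.1003) (14.3438, 44) (0, 44)]  |A|=261.571
7. ⊥bis P6·P5 via (8.255,26.605): [(0, 25.1547) (6.9434, 26.3746) (16.692, 36.1003) (14.3438, 44) (0, 44)]  |A|=241.7577
8. canonical 5-gon: [(0, 25.1547) (6.9434, 26.3746) (16.692, 36.1003) (14.3438, 44) (0, 44)]
9. shoelace: 241.7577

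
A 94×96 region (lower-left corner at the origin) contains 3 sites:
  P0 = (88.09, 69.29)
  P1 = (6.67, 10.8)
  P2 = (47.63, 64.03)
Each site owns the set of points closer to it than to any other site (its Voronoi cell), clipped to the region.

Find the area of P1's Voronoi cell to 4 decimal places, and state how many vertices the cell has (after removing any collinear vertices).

Area of P1's cell: 2209.0376 (3 vertices)

1. box [0,94]×[0,96]: [(0, 0) (94, 0) (94, 96) (0, 96)]
2. ⊥bis P1·P0 via (47.38,40.045): [(0, 0) (76.1473, 0) (7.1834, 96) (0, 96)]  |A|=3999.8722
3. ⊥bis P1·P2 via (27.15,37.415): [(0, 58.3067) (0, 0) (75.7731, 0)]  |A|=2209.0376
4. canonical 3-gon: [(0, 58.3067) (0, 0) (75.7731, 0)]
5. shoelace: 2209.0376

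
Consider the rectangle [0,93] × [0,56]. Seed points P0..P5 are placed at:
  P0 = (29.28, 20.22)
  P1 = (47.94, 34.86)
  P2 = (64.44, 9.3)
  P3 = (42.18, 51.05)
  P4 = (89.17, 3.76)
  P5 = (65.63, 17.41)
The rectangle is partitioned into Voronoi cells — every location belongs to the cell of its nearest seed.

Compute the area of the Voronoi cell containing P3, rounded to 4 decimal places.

1. box [0,93]×[0,56]: [(0, 0) (93, 0) (93, 56) (0, 56)]
2. ⊥bis P3·P0 via (35.73,35.635): [(0, 50.5853) (93, 11.6719) (93, 56) (0, 56)]  |A|=2313.0423
3. ⊥bis P3·P1 via (45.06,42.955): [(0, 50.5853) (30.5626, 37.7972) (81.7264, 56) (0, 56)]  |A|=826.5698
4. ⊥bis P3·P2 via (53.31,30.175): [(0, 50.5853) (30.5626, 37.7972) (81.7264, 56) (0, 56)]  |A|=826.5698
5. ⊥bis P3·P4 via (65.675,27.405): [(0, 50.5853) (30.5626, 37.7972) (81.7264, 56) (0, 56)]  |A|=826.5698
6. ⊥bis P3·P5 via (53.905,34.23): [(0, 50.5853) (30.5626, 37.7972) (81.7264, 56) (0, 56)]  |A|=826.5698
7. canonical 4-gon: [(0, 50.5853) (30.5626, 37.7972) (81.7264, 56) (0, 56)]
8. shoelace: 826.5698

Area of P3's cell: 826.5698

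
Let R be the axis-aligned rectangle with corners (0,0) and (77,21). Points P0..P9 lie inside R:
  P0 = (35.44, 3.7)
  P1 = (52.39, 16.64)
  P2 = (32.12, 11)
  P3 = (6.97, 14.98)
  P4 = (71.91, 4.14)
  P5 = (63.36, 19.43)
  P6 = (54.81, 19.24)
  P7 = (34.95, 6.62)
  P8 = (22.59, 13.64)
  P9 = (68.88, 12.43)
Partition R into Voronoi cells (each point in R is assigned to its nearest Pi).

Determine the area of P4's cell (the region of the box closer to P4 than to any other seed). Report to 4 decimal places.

1. box [0,77]×[0,21]: [(0, 0) (77, 0) (77, 21) (0, 21)]
2. ⊥bis P4·P0 via (53.675,3.92): [(53.7223, 0) (77, 0) (77, 21) (53.4689, 21)]  |A|=491.4921
3. ⊥bis P4·P1 via (62.15,10.39): [(55.4966, 0) (77, 0) (77, 21) (68.9443, 21)]  |A|=310.3707
4. ⊥bis P4·P2 via (52.015,7.57): [(55.4966, 0) (77, 0) (77, 21) (68.9443, 21)]  |A|=310.3707
5. ⊥bis P4·P3 via (39.44,9.56): [(55.4966, 0) (77, 0) (77, 21) (68.9443, 21)]  |A|=310.3707
6. ⊥bis P4·P5 via (67.635,11.785): [(60.4819, 7.785) (55.4966, 0) (77, 0) (77, 17.0218)]  |A|=224.2868
7. ⊥bis P4·P6 via (63.36,11.69): [(60.4819, 7.785) (55.4966, 0) (77, 0) (77, 17.0218)]  |A|=224.2868
8. ⊥bis P4·P7 via (53.43,5.38): [(60.4819, 7.785) (55.4966, 0) (77, 0) (77, 17.0218)]  |A|=224.2868
9. ⊥bis P4·P8 via (47.25,8.89): [(60.4819, 7.785) (55.4966, 0) (77, 0) (77, 17.0218)]  |A|=224.2868
10. ⊥bis P4·P9 via (70.395,8.285): [(57.8706, 3.7073) (55.4966, 0) (77, 0) (77, 10.6991)]  |A|=142.194
11. canonical 4-gon: [(57.8706, 3.7073) (55.4966, 0) (77, 0) (77, 10.6991)]
12. shoelace: 142.194

Area of P4's cell: 142.1940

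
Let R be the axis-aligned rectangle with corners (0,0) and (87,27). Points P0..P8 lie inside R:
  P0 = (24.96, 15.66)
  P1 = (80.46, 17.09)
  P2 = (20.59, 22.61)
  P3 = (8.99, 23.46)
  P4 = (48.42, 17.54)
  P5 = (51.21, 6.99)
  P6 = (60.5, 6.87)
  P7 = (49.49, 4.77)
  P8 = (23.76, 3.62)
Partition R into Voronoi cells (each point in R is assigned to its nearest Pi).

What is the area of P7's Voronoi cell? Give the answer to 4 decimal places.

Area of P7's cell: 150.3512

1. box [0,87]×[0,27]: [(0, 0) (87, 0) (87, 27) (0, 27)]
2. ⊥bis P7·P0 via (37.225,10.215): [(32.6901, 0) (87, 0) (87, 27) (44.6766, 27)]  |A|=1304.5492
3. ⊥bis P7·P1 via (64.975,10.93): [(32.6901, 0) (69.323, 0) (58.5823, 27) (44.6766, 27)]  |A|=682.2706
4. ⊥bis P7·P2 via (35.04,13.69): [(32.6901, 0) (69.323, 0) (58.5823, 27) (44.6766, 27)]  |A|=682.2706
5. ⊥bis P7·P3 via (29.24,14.115): [(32.6901, 0) (69.323, 0) (58.5823, 27) (44.6766, 27)]  |A|=682.2706
6. ⊥bis P7·P4 via (48.955,11.155): [(37.2052, 10.1705) (32.6901, 0) (69.323, 0) (64.3716, 12.4468)]  |A|=360.9894
7. ⊥bis P7·P5 via (50.35,5.88): [(44.0699, 10.7457) (37.2052, 10.1705) (32.6901, 0) (57.9393, 0)]  |A|=169.2698
8. ⊥bis P7·P6 via (54.995,5.82): [(55.787, 1.6675) (44.0699, 10.7457) (37.2052, 10.1705) (32.6901, 0) (56.1051, 0)]  |A|=167.7405
9. ⊥bis P7·P8 via (36.625,4.195): [(55.787, 1.6675) (44.0699, 10.7457) (37.2052, 10.1705) (36.4354, 8.4365) (36.8125, 0) (56.1051, 0)]  |A|=150.3512
10. canonical 6-gon: [(55.787, 1.6675) (44.0699, 10.7457) (37.2052, 10.1705) (36.4354, 8.4365) (36.8125, 0) (56.1051, 0)]
11. shoelace: 150.3512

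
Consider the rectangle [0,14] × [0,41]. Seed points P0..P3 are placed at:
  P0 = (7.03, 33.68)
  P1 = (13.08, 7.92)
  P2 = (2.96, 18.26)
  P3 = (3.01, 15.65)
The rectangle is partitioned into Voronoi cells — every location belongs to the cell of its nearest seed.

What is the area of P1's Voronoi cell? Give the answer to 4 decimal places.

1. box [0,14]×[0,41]: [(0, 0) (14, 0) (14, 41) (0, 41)]
2. ⊥bis P1·P0 via (10.055,20.8): [(0, 18.4385) (0, 0) (14, 0) (14, 21.7265)]  |A|=281.155
3. ⊥bis P1·P2 via (8.02,13.09): [(0, 5.2406) (0, 0) (14, 0) (14, 18.9428)]  |A|=169.2838
4. ⊥bis P1·P3 via (8.045,11.785): [(12.1484, 17.1305) (0, 1.3046) (0, 0) (14, 0) (14, 18.9428)]  |A|=145.3759
5. canonical 5-gon: [(12.1484, 17.1305) (0, 1.3046) (0, 0) (14, 0) (14, 18.9428)]
6. shoelace: 145.3759

Area of P1's cell: 145.3759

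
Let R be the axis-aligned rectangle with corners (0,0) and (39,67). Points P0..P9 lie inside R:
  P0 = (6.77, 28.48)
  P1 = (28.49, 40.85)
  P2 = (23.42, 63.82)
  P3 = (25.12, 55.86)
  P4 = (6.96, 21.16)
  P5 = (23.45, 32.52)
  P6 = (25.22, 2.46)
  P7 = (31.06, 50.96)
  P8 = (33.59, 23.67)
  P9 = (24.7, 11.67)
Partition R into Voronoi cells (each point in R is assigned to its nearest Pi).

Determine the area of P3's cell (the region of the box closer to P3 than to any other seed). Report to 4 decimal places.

1. box [0,39]×[0,67]: [(0, 0) (39, 0) (39, 67) (0, 67)]
2. ⊥bis P3·P0 via (15.945,42.17): [(0, 52.8563) (39, 26.7186) (39, 67) (0, 67)]  |A|=1061.2895
3. ⊥bis P3·P1 via (26.805,48.355): [(0, 52.8563) (11.7574, 44.9765) (39, 51.093) (39, 67) (0, 67)]  |A|=729.2782
4. ⊥bis P3·P2 via (24.27,59.84): [(0, 54.6567) (0, 52.8563) (11.7574, 44.9765) (39, 51.093) (39, 62.9859)]  |A|=410.3082
5. ⊥bis P3·P4 via (16.04,38.51): [(0, 54.6567) (0, 52.8563) (11.7574, 44.9765) (39, 51.093) (39, 62.9859)]  |A|=410.3082
6. ⊥bis P3·P5 via (24.285,44.19): [(0, 54.6567) (0, 52.8563) (11.5739, 45.0995) (12.1283, 45.0598) (39, 51.093) (39, 62.9859)]  |A|=410.2777
7. ⊥bis P3·P6 via (25.17,29.16): [(0, 54.6567) (0, 52.8563) (11.5739, 45.0995) (12.1283, 45.0598) (39, 51.093) (39, 62.9859)]  |A|=410.2777
8. ⊥bis P3·P7 via (28.09,53.41): [(35.3454, 62.2054) (0, 54.6567) (0, 52.8563) (11.5739, 45.0995) (12.1283, 45.0598) (23.2643, 47.56)]  |A|=294.6598
9. ⊥bis P3·P8 via (29.355,39.765): [(35.3454, 62.2054) (0, 54.6567) (0, 52.8563) (11.5739, 45.0995) (12.1283, 45.0598) (23.2643, 47.56)]  |A|=294.6598
10. ⊥bis P3·P9 via (24.91,33.765): [(35.3454, 62.2054) (0, 54.6567) (0, 52.8563) (11.5739, 45.0995) (12.1283, 45.0598) (23.2643, 47.56)]  |A|=294.6598
11. canonical 6-gon: [(35.3454, 62.2054) (0, 54.6567) (0, 52.8563) (11.5739, 45.0995) (12.1283, 45.0598) (23.2643, 47.56)]
12. shoelace: 294.6598

Area of P3's cell: 294.6598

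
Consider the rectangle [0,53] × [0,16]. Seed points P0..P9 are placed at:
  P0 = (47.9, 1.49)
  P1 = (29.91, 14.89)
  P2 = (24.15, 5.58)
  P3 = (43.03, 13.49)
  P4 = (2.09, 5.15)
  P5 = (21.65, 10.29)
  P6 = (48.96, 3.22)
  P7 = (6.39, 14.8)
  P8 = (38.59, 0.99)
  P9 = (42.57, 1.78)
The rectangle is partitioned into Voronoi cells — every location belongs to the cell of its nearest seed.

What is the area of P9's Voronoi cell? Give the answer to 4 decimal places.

1. box [0,53]×[0,16]: [(0, 0) (53, 0) (53, 16) (0, 16)]
2. ⊥bis P9·P0 via (45.235,1.635): [(0, 0) (45.146, 0) (46.0166, 16) (0, 16)]  |A|=729.301
3. ⊥bis P9·P1 via (36.24,8.335): [(27.6087, 0) (45.146, 0) (46.0166, 16) (44.1775, 16)]  |A|=155.0115
4. ⊥bis P9·P2 via (33.36,3.68): [(33.8427, 6.02) (32.6008, 0) (45.146, 0) (46.0166, 16) (44.1775, 16)]  |A|=139.9853
5. ⊥bis P9·P3 via (42.8,7.635): [(35.7999, 7.91) (33.8427, 6.02) (32.6008, 0) (45.146, 0) (45.5556, 7.5268)]  |A|=91.1264
6. ⊥bis P9·P4 via (22.33,3.465): [(35.7999, 7.91) (33.8427, 6.02) (32.6008, 0) (45.146, 0) (45.5556, 7.5268)]  |A|=91.1264
7. ⊥bis P9·P5 via (32.11,6.035): [(35.7999, 7.91) (33.8427, 6.02) (32.6008, 0) (45.146, 0) (45.5556, 7.5268)]  |A|=91.1264
8. ⊥bis P9·P6 via (45.765,2.5): [(44.624, 7.5633) (35.7999, 7.91) (33.8427, 6.02) (32.6008, 0) (45.146, 0) (45.376, 4.2262)]  |A|=89.5858
9. ⊥bis P9·P7 via (24.48,8.29): [(44.624, 7.5633) (35.7999, 7.91) (33.8427, 6.02) (32.6008, 0) (45.146, 0) (45.376, 4.2262)]  |A|=89.5858
10. ⊥bis P9·P8 via (40.58,1.385): [(44.624, 7.5633) (39.3122, 7.772) (40.8549, 0) (45.146, 0) (45.376, 4.2262)]  |A|=38.6809
11. canonical 5-gon: [(44.624, 7.5633) (39.3122, 7.772) (40.8549, 0) (45.146, 0) (45.376, 4.2262)]
12. shoelace: 38.6809

Area of P9's cell: 38.6809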